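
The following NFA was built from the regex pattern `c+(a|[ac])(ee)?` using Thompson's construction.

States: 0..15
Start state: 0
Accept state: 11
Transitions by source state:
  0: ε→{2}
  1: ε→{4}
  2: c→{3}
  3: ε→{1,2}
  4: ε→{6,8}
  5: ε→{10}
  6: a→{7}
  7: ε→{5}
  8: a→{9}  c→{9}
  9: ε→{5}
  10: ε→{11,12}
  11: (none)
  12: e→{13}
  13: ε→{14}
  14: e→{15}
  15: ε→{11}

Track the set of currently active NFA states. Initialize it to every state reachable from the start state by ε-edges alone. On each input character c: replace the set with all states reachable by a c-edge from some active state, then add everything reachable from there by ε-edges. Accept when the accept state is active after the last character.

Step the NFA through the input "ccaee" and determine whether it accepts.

S₀ = ε-closure({0}) = {0,2}
'c' @ 1: {1,2,3,4,6,8}
'c' @ 2: {1,2,3,4,5,6,8,9,10,11,12}  (accept∈set)
'a' @ 3: {5,7,9,10,11,12}  (accept∈set)
'e' @ 4: {13,14}
'e' @ 5: {11,15}  (accept∈set)
end set {11,15} — state 11 in

Answer: ACCEPT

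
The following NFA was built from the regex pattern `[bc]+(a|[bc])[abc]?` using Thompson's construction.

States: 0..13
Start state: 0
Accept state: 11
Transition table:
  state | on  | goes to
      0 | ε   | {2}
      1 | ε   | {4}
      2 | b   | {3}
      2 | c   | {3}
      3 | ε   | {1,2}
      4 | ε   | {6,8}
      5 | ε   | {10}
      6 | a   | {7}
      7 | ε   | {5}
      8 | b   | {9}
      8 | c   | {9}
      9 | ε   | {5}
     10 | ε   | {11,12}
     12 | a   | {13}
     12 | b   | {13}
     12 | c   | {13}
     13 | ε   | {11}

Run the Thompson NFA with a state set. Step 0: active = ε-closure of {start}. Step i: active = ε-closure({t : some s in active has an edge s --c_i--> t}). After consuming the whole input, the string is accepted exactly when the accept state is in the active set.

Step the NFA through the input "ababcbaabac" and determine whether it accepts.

Answer: REJECT

Trace:
S₀ = ε-closure({0}) = {0,2}
'a' @ 1: {}  — dead — no transitions
rest 'babcbaabac' ignored (set empty)
end set {} — state 11 not in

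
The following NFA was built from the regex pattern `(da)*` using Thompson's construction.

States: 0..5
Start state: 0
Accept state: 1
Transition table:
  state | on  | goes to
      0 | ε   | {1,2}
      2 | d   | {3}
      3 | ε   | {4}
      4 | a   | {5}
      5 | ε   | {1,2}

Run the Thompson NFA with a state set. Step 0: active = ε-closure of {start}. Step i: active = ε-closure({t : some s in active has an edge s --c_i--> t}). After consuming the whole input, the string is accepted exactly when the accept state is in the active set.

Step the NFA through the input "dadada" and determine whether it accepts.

Answer: ACCEPT

Derivation:
start: ε-closure({0}) = {0,1,2}
'd' @ 1: {3,4}
'a' @ 2: {1,2,5}  [accepting]
'd' @ 3: {3,4}
'a' @ 4: {1,2,5}  [accepting]
'd' @ 5: {3,4}
'a' @ 6: {1,2,5}  [accepting]
end set {1,2,5} — state 1 in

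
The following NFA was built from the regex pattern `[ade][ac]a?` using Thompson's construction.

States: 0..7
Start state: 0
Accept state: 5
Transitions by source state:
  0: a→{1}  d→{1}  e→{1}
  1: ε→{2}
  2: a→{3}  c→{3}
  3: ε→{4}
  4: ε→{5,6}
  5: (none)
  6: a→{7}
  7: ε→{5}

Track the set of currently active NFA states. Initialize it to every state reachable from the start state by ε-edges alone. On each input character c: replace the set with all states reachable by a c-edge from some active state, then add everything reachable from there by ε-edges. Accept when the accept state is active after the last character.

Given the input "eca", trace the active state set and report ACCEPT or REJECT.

Answer: ACCEPT

Trace:
start: ε-closure({0}) = {0}
'e' @ 1: {1,2}
'c' @ 2: {3,4,5,6}  [accepting]
'a' @ 3: {5,7}  [accepting]
end set {5,7} — state 5 in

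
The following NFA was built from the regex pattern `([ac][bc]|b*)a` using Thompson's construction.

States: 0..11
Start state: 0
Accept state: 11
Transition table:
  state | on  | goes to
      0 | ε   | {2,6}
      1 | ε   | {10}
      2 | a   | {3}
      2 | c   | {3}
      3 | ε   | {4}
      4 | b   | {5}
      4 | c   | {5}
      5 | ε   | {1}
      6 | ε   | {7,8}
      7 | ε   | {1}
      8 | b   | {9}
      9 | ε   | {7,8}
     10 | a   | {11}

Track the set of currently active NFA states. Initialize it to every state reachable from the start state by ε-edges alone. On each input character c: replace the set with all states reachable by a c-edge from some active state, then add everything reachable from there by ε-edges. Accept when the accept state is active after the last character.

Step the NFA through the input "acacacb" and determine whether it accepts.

Answer: REJECT

Steps:
start: ε-closure({0}) = {0,1,2,6,7,8,10}
'a' @ 1: {3,4,11}  ✓accept
'c' @ 2: {1,5,10}
'a' @ 3: {11}  ✓accept
'c' @ 4: {}  — dead — no transitions
rest 'acb' ignored (set empty)
end set {} — state 11 not in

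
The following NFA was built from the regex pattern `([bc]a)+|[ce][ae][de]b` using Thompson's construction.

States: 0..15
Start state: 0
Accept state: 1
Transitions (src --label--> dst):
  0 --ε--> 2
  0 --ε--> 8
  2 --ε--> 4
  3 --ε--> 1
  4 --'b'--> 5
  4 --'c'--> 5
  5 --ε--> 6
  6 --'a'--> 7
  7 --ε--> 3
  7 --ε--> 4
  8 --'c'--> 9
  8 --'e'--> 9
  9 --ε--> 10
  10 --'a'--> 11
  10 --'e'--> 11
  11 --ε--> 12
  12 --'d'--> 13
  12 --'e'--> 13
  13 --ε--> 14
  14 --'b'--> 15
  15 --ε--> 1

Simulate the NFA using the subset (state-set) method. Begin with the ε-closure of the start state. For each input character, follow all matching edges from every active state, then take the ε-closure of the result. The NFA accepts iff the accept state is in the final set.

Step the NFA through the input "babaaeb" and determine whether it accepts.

Answer: REJECT

Trace:
initial (ε-close {0}): {0,2,4,8}
'b' @ 1: {5,6}
'a' @ 2: {1,3,4,7}  [accepting]
'b' @ 3: {5,6}
'a' @ 4: {1,3,4,7}  [accepting]
'a' @ 5: {}  — dead — no transitions
rest 'eb' ignored (set empty)
end set {} — state 1 not in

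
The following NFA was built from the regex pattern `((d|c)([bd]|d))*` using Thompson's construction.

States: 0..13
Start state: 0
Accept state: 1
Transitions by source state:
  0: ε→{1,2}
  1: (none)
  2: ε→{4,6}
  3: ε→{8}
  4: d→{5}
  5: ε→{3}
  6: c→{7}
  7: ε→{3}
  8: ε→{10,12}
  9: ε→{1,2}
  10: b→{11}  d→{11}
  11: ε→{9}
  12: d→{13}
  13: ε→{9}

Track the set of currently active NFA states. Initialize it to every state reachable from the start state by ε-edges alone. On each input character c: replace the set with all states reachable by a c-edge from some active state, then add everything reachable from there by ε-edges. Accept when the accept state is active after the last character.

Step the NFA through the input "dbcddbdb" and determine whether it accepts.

S₀ = ε-closure({0}) = {0,1,2,4,6}
'd' @ 1: {3,5,8,10,12}
'b' @ 2: {1,2,4,6,9,11}  ✓accept
'c' @ 3: {3,7,8,10,12}
'd' @ 4: {1,2,4,6,9,11,13}  ✓accept
'd' @ 5: {3,5,8,10,12}
'b' @ 6: {1,2,4,6,9,11}  ✓accept
'd' @ 7: {3,5,8,10,12}
'b' @ 8: {1,2,4,6,9,11}  ✓accept
after full input: {1,2,4,6,9,11}  (accept=1 in)

Answer: ACCEPT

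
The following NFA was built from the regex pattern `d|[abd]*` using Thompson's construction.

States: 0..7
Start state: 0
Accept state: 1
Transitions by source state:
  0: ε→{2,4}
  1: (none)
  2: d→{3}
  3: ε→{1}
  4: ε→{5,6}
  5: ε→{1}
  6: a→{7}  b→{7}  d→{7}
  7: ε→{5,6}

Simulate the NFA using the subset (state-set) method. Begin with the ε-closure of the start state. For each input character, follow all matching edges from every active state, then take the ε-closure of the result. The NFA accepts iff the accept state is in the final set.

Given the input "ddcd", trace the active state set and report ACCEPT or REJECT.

Answer: REJECT

Trace:
start: ε-closure({0}) = {0,1,2,4,5,6}
'd' @ 1: {1,3,5,6,7}  (accept∈set)
'd' @ 2: {1,5,6,7}  (accept∈set)
'c' @ 3: {}  — state set empty
rest 'd' ignored (set empty)
after full input: {}  (accept=1 not in)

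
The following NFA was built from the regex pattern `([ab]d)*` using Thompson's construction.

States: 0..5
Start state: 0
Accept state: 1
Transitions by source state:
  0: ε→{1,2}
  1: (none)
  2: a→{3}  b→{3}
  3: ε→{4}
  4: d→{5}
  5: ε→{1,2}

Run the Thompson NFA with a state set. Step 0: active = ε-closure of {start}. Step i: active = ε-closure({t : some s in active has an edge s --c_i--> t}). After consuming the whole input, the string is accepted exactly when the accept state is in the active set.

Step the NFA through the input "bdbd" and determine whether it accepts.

Answer: ACCEPT

Steps:
initial (ε-close {0}): {0,1,2}
'b' @ 1: {3,4}
'd' @ 2: {1,2,5}  (accept∈set)
'b' @ 3: {3,4}
'd' @ 4: {1,2,5}  (accept∈set)
after full input: {1,2,5}  (accept=1 in)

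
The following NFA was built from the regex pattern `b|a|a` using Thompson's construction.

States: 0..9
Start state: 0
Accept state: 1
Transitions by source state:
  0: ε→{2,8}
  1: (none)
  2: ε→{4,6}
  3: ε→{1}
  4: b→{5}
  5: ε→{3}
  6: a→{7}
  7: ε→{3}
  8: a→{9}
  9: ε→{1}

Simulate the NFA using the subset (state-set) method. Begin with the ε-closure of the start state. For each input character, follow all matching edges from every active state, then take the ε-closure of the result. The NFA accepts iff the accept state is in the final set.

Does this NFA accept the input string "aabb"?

start: ε-closure({0}) = {0,2,4,6,8}
'a' @ 1: {1,3,7,9}  (accept∈set)
'a' @ 2: {}  — state set empty
rest 'bb' ignored (set empty)
final: {}; accept 1 not in set

Answer: REJECT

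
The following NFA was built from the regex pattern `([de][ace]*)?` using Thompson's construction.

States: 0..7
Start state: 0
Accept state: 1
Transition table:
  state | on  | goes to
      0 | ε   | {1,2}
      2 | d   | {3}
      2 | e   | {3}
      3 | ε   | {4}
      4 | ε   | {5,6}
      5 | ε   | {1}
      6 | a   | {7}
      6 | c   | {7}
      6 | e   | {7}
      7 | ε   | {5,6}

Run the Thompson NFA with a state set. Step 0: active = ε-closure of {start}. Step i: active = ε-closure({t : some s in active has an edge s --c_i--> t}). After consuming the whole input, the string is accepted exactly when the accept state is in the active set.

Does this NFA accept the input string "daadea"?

Answer: REJECT

Trace:
initial (ε-close {0}): {0,1,2}
'd' @ 1: {1,3,4,5,6}  (accept∈set)
'a' @ 2: {1,5,6,7}  (accept∈set)
'a' @ 3: {1,5,6,7}  (accept∈set)
'd' @ 4: {}  — no active states
rest 'ea' ignored (set empty)
final: {}; accept 1 not in set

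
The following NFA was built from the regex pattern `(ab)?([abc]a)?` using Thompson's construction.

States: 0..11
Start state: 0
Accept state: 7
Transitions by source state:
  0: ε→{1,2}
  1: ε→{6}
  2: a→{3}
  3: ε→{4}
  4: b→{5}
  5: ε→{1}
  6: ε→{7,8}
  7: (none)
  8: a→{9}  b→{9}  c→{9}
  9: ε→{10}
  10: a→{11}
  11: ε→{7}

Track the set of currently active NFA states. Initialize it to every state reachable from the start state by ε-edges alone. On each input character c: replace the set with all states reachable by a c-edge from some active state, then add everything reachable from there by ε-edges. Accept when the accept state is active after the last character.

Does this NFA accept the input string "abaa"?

Answer: ACCEPT

Steps:
S₀ = ε-closure({0}) = {0,1,2,6,7,8}
'a' @ 1: {3,4,9,10}
'b' @ 2: {1,5,6,7,8}  ✓accept
'a' @ 3: {9,10}
'a' @ 4: {7,11}  ✓accept
end set {7,11} — state 7 in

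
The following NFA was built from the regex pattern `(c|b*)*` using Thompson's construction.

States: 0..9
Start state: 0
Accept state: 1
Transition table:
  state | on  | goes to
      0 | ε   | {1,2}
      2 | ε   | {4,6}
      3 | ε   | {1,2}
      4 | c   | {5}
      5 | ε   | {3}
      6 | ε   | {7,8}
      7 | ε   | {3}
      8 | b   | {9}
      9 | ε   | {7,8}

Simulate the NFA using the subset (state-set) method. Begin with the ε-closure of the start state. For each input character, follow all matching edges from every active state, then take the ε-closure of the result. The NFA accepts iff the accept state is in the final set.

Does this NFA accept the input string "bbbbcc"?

Answer: ACCEPT

Trace:
start: ε-closure({0}) = {0,1,2,3,4,6,7,8}
'b' @ 1: {1,2,3,4,6,7,8,9}  ✓accept
'b' @ 2: {1,2,3,4,6,7,8,9}  ✓accept
'b' @ 3: {1,2,3,4,6,7,8,9}  ✓accept
'b' @ 4: {1,2,3,4,6,7,8,9}  ✓accept
'c' @ 5: {1,2,3,4,5,6,7,8}  ✓accept
'c' @ 6: {1,2,3,4,5,6,7,8}  ✓accept
final: {1,2,3,4,5,6,7,8}; accept 1 in set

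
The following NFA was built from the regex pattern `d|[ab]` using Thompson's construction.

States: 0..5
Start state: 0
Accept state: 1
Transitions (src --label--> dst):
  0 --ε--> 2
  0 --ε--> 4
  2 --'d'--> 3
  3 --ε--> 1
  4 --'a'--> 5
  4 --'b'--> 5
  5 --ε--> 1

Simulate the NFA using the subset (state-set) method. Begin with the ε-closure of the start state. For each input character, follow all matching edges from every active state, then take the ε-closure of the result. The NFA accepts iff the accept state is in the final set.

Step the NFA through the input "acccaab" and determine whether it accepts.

start: ε-closure({0}) = {0,2,4}
'a' @ 1: {1,5}  (accept∈set)
'c' @ 2: {}  — no active states
rest 'ccaab' ignored (set empty)
after full input: {}  (accept=1 not in)

Answer: REJECT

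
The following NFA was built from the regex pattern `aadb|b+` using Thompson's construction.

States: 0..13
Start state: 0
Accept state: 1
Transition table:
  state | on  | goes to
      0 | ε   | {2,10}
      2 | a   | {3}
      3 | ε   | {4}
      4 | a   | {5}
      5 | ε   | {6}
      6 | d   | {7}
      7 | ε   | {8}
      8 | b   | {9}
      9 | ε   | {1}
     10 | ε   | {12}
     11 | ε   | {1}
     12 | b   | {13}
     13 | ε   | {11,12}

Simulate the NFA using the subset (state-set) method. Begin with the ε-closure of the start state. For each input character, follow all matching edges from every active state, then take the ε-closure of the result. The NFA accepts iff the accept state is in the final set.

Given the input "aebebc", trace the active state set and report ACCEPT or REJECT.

Answer: REJECT

Steps:
initial (ε-close {0}): {0,2,10,12}
'a' @ 1: {3,4}
'e' @ 2: {}  — no active states
rest 'bebc' ignored (set empty)
final: {}; accept 1 not in set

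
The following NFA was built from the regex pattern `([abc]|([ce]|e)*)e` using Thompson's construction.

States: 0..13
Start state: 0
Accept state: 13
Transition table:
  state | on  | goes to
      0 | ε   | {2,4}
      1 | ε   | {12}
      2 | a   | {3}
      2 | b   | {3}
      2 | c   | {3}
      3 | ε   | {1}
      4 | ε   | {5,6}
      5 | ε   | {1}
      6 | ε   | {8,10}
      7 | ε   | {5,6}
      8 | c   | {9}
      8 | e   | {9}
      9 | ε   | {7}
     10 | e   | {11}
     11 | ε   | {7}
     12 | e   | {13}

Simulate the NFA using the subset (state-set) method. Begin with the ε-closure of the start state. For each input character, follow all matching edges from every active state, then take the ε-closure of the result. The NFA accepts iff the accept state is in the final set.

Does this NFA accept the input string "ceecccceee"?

S₀ = ε-closure({0}) = {0,1,2,4,5,6,8,10,12}
'c' @ 1: {1,3,5,6,7,8,9,10,12}
'e' @ 2: {1,5,6,7,8,9,10,11,12,13}  (accept∈set)
'e' @ 3: {1,5,6,7,8,9,10,11,12,13}  (accept∈set)
'c' @ 4: {1,5,6,7,8,9,10,12}
'c' @ 5: {1,5,6,7,8,9,10,12}
'c' @ 6: {1,5,6,7,8,9,10,12}
'c' @ 7: {1,5,6,7,8,9,10,12}
'e' @ 8: {1,5,6,7,8,9,10,11,12,13}  (accept∈set)
'e' @ 9: {1,5,6,7,8,9,10,11,12,13}  (accept∈set)
'e' @ 10: {1,5,6,7,8,9,10,11,12,13}  (accept∈set)
final: {1,5,6,7,8,9,10,11,12,13}; accept 13 in set

Answer: ACCEPT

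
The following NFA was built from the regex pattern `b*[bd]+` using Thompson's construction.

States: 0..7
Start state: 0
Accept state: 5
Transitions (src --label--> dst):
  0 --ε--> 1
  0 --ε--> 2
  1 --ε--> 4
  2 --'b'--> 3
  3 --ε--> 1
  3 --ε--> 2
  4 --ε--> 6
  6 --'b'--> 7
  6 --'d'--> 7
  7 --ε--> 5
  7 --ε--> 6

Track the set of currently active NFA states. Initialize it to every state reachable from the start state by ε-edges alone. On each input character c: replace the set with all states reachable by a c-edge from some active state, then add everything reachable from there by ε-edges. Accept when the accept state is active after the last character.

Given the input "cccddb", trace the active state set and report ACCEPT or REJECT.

Answer: REJECT

Trace:
start: ε-closure({0}) = {0,1,2,4,6}
'c' @ 1: {}  — no active states
rest 'ccddb' ignored (set empty)
final: {}; accept 5 not in set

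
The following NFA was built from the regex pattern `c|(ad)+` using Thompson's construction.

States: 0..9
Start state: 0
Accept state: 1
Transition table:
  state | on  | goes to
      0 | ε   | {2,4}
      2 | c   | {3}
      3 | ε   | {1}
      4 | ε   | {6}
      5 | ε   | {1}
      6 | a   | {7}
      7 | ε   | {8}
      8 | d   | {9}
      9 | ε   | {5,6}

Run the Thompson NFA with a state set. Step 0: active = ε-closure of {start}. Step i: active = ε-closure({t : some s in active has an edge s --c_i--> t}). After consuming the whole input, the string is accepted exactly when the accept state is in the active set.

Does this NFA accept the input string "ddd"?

Answer: REJECT

Steps:
start: ε-closure({0}) = {0,2,4,6}
'd' @ 1: {}  — state set empty
rest 'dd' ignored (set empty)
after full input: {}  (accept=1 not in)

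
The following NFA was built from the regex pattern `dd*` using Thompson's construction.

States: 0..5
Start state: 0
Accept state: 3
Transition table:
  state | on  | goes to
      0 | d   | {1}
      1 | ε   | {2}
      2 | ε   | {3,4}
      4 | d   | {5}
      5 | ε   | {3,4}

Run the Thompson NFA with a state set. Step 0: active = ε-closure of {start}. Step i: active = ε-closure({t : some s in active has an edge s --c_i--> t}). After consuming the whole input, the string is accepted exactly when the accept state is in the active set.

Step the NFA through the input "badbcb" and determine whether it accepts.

start: ε-closure({0}) = {0}
'b' @ 1: {}  — dead — no transitions
rest 'adbcb' ignored (set empty)
end set {} — state 3 not in

Answer: REJECT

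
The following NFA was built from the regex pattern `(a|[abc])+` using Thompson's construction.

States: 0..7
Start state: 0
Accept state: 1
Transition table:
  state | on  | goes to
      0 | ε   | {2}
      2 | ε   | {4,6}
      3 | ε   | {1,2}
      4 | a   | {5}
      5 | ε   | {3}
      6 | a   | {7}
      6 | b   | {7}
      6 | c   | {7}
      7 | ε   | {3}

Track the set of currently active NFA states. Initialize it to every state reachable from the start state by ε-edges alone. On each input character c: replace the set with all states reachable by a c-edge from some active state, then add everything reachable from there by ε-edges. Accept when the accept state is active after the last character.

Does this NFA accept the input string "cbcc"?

Answer: ACCEPT

Trace:
start: ε-closure({0}) = {0,2,4,6}
'c' @ 1: {1,2,3,4,6,7}  ✓accept
'b' @ 2: {1,2,3,4,6,7}  ✓accept
'c' @ 3: {1,2,3,4,6,7}  ✓accept
'c' @ 4: {1,2,3,4,6,7}  ✓accept
end set {1,2,3,4,6,7} — state 1 in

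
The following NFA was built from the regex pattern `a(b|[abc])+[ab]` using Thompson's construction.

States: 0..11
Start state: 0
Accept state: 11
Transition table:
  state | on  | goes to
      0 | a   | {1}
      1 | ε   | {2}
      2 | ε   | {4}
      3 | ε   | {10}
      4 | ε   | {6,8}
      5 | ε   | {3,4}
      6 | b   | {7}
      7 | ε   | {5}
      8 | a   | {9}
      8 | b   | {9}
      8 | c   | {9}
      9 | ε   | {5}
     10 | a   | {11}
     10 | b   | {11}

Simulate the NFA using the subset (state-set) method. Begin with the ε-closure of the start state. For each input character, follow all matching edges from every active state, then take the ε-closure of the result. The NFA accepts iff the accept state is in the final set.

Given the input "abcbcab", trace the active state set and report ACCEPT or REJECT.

Answer: ACCEPT

Steps:
initial (ε-close {0}): {0}
'a' @ 1: {1,2,4,6,8}
'b' @ 2: {3,4,5,6,7,8,9,10}
'c' @ 3: {3,4,5,6,8,9,10}
'b' @ 4: {3,4,5,6,7,8,9,10,11}  [accepting]
'c' @ 5: {3,4,5,6,8,9,10}
'a' @ 6: {3,4,5,6,8,9,10,11}  [accepting]
'b' @ 7: {3,4,5,6,7,8,9,10,11}  [accepting]
final: {3,4,5,6,7,8,9,10,11}; accept 11 in set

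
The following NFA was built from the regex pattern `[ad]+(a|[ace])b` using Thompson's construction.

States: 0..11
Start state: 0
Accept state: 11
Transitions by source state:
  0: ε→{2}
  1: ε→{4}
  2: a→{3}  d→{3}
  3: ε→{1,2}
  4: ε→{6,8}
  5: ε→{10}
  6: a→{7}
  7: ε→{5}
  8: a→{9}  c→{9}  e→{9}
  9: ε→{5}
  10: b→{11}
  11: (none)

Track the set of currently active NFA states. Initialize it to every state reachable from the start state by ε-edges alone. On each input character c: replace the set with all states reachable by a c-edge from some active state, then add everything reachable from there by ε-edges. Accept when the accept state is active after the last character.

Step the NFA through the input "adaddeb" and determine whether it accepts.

S₀ = ε-closure({0}) = {0,2}
'a' @ 1: {1,2,3,4,6,8}
'd' @ 2: {1,2,3,4,6,8}
'a' @ 3: {1,2,3,4,5,6,7,8,9,10}
'd' @ 4: {1,2,3,4,6,8}
'd' @ 5: {1,2,3,4,6,8}
'e' @ 6: {5,9,10}
'b' @ 7: {11}  [accepting]
final: {11}; accept 11 in set

Answer: ACCEPT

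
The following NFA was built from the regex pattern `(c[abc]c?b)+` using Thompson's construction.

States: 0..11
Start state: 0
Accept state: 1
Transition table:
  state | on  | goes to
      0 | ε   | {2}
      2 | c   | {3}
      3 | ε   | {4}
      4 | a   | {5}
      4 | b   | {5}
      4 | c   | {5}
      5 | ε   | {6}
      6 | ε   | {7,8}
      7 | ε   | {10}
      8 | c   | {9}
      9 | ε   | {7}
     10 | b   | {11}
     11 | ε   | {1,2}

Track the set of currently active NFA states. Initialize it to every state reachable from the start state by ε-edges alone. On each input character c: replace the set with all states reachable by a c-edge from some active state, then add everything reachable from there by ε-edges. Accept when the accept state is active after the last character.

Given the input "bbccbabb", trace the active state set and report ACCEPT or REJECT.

initial (ε-close {0}): {0,2}
'b' @ 1: {}  — no active states
rest 'bccbabb' ignored (set empty)
after full input: {}  (accept=1 not in)

Answer: REJECT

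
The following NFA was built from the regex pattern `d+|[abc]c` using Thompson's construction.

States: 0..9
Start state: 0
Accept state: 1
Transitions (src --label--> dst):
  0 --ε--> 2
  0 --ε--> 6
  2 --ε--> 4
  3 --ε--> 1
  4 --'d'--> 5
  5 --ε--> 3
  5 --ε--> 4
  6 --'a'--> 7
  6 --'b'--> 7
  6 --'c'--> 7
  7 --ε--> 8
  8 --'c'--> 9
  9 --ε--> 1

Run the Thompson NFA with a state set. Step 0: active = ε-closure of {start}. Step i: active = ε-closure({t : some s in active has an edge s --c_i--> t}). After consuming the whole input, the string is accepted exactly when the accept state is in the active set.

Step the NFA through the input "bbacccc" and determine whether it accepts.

Answer: REJECT

Trace:
initial (ε-close {0}): {0,2,4,6}
'b' @ 1: {7,8}
'b' @ 2: {}  — no active states
rest 'acccc' ignored (set empty)
after full input: {}  (accept=1 not in)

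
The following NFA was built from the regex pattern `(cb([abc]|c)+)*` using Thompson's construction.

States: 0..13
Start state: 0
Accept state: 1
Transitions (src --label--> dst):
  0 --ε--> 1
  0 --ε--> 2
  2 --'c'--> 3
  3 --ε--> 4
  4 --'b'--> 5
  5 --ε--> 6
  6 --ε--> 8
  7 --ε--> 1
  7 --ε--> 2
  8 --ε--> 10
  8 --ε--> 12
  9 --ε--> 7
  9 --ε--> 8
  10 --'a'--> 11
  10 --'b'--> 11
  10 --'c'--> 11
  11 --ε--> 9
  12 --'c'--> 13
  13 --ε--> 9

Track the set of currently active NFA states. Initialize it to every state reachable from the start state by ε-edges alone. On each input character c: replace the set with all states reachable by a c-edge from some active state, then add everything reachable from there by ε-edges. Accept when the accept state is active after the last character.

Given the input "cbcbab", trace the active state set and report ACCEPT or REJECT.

initial (ε-close {0}): {0,1,2}
'c' @ 1: {3,4}
'b' @ 2: {5,6,8,10,12}
'c' @ 3: {1,2,7,8,9,10,11,12,13}  [accepting]
'b' @ 4: {1,2,7,8,9,10,11,12}  [accepting]
'a' @ 5: {1,2,7,8,9,10,11,12}  [accepting]
'b' @ 6: {1,2,7,8,9,10,11,12}  [accepting]
end set {1,2,7,8,9,10,11,12} — state 1 in

Answer: ACCEPT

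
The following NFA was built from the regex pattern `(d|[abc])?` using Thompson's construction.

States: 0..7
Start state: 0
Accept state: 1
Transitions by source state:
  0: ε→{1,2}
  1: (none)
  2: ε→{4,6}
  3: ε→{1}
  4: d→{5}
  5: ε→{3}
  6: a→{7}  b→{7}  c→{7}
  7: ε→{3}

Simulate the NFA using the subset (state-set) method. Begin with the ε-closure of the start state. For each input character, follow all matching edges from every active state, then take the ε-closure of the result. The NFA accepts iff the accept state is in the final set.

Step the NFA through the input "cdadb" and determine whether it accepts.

Answer: REJECT

Derivation:
S₀ = ε-closure({0}) = {0,1,2,4,6}
'c' @ 1: {1,3,7}  (accept∈set)
'd' @ 2: {}  — dead — no transitions
rest 'adb' ignored (set empty)
end set {} — state 1 not in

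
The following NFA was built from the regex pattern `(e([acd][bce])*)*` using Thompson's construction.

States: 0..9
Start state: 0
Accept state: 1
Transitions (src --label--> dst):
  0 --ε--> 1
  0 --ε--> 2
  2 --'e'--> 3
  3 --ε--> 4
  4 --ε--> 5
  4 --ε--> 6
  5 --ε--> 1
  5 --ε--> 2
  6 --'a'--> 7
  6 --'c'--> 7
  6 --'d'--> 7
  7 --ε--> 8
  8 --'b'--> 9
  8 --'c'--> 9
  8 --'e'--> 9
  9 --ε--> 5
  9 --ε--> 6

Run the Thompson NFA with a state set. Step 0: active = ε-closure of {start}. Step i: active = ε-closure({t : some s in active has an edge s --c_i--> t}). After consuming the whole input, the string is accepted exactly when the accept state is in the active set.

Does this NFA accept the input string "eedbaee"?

S₀ = ε-closure({0}) = {0,1,2}
'e' @ 1: {1,2,3,4,5,6}  (accept∈set)
'e' @ 2: {1,2,3,4,5,6}  (accept∈set)
'd' @ 3: {7,8}
'b' @ 4: {1,2,5,6,9}  (accept∈set)
'a' @ 5: {7,8}
'e' @ 6: {1,2,5,6,9}  (accept∈set)
'e' @ 7: {1,2,3,4,5,6}  (accept∈set)
final: {1,2,3,4,5,6}; accept 1 in set

Answer: ACCEPT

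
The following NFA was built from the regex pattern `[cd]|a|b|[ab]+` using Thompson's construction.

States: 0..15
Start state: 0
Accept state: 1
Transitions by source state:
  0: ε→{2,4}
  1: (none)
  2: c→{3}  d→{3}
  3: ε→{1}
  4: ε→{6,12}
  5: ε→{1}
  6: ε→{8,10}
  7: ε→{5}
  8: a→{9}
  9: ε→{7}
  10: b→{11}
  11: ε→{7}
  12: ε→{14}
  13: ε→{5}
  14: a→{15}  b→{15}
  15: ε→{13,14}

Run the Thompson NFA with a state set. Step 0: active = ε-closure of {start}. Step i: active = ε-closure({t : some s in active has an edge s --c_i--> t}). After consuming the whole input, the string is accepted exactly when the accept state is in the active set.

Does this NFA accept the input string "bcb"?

initial (ε-close {0}): {0,2,4,6,8,10,12,14}
'b' @ 1: {1,5,7,11,13,14,15}  [accepting]
'c' @ 2: {}  — dead — no transitions
rest 'b' ignored (set empty)
after full input: {}  (accept=1 not in)

Answer: REJECT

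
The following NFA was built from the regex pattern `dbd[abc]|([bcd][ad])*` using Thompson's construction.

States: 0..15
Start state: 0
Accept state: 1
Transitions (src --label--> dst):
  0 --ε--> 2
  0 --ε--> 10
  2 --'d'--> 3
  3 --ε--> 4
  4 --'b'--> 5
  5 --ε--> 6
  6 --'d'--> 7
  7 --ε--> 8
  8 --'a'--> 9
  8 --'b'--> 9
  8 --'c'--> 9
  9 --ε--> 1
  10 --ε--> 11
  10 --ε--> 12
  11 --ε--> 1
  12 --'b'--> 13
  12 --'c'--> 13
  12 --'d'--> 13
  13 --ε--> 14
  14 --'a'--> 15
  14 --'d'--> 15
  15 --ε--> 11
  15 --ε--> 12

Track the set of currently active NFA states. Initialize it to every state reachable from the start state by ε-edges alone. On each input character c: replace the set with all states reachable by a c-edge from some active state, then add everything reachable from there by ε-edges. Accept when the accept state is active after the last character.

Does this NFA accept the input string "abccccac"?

initial (ε-close {0}): {0,1,2,10,11,12}
'a' @ 1: {}  — state set empty
rest 'bccccac' ignored (set empty)
final: {}; accept 1 not in set

Answer: REJECT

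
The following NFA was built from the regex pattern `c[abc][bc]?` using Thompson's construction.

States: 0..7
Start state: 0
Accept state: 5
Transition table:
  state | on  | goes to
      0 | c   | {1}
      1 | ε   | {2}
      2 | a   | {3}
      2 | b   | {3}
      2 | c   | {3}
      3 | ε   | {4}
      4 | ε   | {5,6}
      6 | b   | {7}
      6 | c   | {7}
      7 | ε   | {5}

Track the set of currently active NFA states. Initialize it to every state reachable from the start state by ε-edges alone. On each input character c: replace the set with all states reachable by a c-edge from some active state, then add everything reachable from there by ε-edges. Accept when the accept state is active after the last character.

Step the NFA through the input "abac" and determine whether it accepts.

Answer: REJECT

Derivation:
start: ε-closure({0}) = {0}
'a' @ 1: {}  — dead — no transitions
rest 'bac' ignored (set empty)
after full input: {}  (accept=5 not in)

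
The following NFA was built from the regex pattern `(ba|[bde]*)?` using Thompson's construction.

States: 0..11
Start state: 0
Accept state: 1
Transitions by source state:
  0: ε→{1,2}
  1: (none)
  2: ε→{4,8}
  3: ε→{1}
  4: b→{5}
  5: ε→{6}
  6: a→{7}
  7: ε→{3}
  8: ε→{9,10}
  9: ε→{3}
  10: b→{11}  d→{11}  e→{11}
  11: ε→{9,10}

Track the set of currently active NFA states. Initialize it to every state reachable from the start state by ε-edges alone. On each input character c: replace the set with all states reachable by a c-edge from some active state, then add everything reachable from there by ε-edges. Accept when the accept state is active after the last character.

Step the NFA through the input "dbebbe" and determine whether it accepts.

initial (ε-close {0}): {0,1,2,3,4,8,9,10}
'd' @ 1: {1,3,9,10,11}  [accepting]
'b' @ 2: {1,3,9,10,11}  [accepting]
'e' @ 3: {1,3,9,10,11}  [accepting]
'b' @ 4: {1,3,9,10,11}  [accepting]
'b' @ 5: {1,3,9,10,11}  [accepting]
'e' @ 6: {1,3,9,10,11}  [accepting]
end set {1,3,9,10,11} — state 1 in

Answer: ACCEPT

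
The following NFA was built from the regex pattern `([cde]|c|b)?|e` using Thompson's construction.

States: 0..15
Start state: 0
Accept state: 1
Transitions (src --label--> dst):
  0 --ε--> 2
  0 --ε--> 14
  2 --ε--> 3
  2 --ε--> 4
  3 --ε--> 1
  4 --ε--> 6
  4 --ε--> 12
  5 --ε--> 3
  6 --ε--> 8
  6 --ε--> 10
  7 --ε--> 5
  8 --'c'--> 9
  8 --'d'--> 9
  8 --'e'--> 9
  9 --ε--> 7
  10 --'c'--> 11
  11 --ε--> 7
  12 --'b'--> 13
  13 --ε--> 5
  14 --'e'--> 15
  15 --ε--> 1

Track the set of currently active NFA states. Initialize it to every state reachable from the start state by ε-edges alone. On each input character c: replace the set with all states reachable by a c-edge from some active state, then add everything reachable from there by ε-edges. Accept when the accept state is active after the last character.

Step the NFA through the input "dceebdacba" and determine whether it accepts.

Answer: REJECT

Steps:
start: ε-closure({0}) = {0,1,2,3,4,6,8,10,12,14}
'd' @ 1: {1,3,5,7,9}  ✓accept
'c' @ 2: {}  — state set empty
rest 'eebdacba' ignored (set empty)
final: {}; accept 1 not in set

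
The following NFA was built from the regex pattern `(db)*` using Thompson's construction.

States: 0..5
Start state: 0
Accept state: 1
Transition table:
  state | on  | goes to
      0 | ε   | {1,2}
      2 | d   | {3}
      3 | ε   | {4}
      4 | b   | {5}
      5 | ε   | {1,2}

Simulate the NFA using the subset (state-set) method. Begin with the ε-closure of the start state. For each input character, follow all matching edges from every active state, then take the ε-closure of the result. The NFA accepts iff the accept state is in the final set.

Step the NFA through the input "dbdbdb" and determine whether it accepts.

Answer: ACCEPT

Steps:
start: ε-closure({0}) = {0,1,2}
'd' @ 1: {3,4}
'b' @ 2: {1,2,5}  [accepting]
'd' @ 3: {3,4}
'b' @ 4: {1,2,5}  [accepting]
'd' @ 5: {3,4}
'b' @ 6: {1,2,5}  [accepting]
after full input: {1,2,5}  (accept=1 in)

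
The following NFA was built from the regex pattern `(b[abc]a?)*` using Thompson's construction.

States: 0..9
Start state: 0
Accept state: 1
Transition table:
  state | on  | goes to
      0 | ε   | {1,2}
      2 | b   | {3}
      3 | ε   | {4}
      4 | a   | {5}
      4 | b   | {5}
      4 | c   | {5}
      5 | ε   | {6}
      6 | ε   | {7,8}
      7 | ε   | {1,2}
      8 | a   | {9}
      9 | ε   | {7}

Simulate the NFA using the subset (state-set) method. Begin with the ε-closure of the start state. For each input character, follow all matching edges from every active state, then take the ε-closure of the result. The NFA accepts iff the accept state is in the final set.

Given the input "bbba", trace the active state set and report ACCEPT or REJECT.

S₀ = ε-closure({0}) = {0,1,2}
'b' @ 1: {3,4}
'b' @ 2: {1,2,5,6,7,8}  (accept∈set)
'b' @ 3: {3,4}
'a' @ 4: {1,2,5,6,7,8}  (accept∈set)
final: {1,2,5,6,7,8}; accept 1 in set

Answer: ACCEPT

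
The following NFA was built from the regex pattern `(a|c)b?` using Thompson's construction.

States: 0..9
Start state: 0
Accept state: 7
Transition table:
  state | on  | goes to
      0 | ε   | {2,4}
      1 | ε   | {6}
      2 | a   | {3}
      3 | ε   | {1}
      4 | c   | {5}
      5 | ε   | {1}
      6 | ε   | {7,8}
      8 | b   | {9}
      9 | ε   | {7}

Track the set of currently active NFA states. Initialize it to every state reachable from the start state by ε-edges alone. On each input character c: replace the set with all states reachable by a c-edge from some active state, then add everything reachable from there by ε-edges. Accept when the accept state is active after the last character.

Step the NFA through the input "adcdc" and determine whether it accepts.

Answer: REJECT

Derivation:
initial (ε-close {0}): {0,2,4}
'a' @ 1: {1,3,6,7,8}  ✓accept
'd' @ 2: {}  — dead — no transitions
rest 'cdc' ignored (set empty)
final: {}; accept 7 not in set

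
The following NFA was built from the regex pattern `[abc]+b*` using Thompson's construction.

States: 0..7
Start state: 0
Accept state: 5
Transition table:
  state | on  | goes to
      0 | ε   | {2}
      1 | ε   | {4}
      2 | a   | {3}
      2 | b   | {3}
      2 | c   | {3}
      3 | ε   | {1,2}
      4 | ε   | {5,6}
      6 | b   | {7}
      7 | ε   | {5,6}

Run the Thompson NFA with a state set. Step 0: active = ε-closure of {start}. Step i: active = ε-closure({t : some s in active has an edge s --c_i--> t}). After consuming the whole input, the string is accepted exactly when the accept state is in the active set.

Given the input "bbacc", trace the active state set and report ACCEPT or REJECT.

initial (ε-close {0}): {0,2}
'b' @ 1: {1,2,3,4,5,6}  ✓accept
'b' @ 2: {1,2,3,4,5,6,7}  ✓accept
'a' @ 3: {1,2,3,4,5,6}  ✓accept
'c' @ 4: {1,2,3,4,5,6}  ✓accept
'c' @ 5: {1,2,3,4,5,6}  ✓accept
after full input: {1,2,3,4,5,6}  (accept=5 in)

Answer: ACCEPT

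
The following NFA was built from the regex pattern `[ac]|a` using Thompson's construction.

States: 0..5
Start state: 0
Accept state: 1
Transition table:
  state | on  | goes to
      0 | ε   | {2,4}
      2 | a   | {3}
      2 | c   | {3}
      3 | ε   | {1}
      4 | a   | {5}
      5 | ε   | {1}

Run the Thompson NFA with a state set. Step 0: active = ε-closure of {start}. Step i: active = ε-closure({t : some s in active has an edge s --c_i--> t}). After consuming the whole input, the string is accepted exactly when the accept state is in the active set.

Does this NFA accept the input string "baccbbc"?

Answer: REJECT

Derivation:
start: ε-closure({0}) = {0,2,4}
'b' @ 1: {}  — dead — no transitions
rest 'accbbc' ignored (set empty)
end set {} — state 1 not in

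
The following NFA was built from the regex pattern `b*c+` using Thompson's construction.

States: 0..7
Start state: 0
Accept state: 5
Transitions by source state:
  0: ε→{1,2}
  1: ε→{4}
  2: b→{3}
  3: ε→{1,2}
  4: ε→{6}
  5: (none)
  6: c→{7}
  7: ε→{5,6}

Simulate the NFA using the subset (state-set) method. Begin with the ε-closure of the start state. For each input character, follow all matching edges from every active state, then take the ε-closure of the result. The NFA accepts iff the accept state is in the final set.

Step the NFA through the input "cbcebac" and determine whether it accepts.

Answer: REJECT

Trace:
initial (ε-close {0}): {0,1,2,4,6}
'c' @ 1: {5,6,7}  [accepting]
'b' @ 2: {}  — no active states
rest 'cebac' ignored (set empty)
after full input: {}  (accept=5 not in)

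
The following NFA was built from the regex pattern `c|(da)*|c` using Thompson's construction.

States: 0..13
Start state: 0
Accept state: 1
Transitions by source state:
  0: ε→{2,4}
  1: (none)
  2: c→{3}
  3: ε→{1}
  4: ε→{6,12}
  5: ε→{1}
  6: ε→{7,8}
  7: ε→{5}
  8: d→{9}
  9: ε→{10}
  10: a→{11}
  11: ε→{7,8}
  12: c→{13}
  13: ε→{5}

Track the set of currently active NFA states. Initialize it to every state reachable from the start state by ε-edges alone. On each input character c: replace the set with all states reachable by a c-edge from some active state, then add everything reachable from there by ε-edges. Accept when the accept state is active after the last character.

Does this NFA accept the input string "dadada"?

Answer: ACCEPT

Derivation:
S₀ = ε-closure({0}) = {0,1,2,4,5,6,7,8,12}
'd' @ 1: {9,10}
'a' @ 2: {1,5,7,8,11}  ✓accept
'd' @ 3: {9,10}
'a' @ 4: {1,5,7,8,11}  ✓accept
'd' @ 5: {9,10}
'a' @ 6: {1,5,7,8,11}  ✓accept
after full input: {1,5,7,8,11}  (accept=1 in)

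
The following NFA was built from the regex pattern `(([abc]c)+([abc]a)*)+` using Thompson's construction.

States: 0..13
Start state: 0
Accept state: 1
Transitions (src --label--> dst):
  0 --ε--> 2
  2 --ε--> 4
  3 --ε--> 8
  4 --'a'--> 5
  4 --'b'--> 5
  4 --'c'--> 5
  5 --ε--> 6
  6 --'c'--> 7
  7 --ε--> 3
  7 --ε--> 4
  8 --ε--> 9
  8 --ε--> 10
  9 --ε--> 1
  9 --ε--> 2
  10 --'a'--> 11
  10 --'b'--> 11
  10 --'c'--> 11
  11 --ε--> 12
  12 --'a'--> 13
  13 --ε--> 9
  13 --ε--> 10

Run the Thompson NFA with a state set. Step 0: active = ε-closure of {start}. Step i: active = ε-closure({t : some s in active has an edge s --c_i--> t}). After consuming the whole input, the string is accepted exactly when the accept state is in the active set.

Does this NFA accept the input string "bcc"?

Answer: REJECT

Steps:
S₀ = ε-closure({0}) = {0,2,4}
'b' @ 1: {5,6}
'c' @ 2: {1,2,3,4,7,8,9,10}  ✓accept
'c' @ 3: {5,6,11,12}
after full input: {5,6,11,12}  (accept=1 not in)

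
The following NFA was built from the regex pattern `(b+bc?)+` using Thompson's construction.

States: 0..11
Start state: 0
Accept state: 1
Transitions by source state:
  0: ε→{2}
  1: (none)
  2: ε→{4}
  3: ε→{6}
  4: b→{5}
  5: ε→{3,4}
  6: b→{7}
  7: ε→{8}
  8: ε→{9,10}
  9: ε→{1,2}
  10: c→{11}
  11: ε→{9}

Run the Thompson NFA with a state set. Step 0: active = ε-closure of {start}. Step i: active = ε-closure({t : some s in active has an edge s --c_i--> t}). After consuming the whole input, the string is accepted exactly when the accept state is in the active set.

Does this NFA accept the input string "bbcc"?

Answer: REJECT

Derivation:
S₀ = ε-closure({0}) = {0,2,4}
'b' @ 1: {3,4,5,6}
'b' @ 2: {1,2,3,4,5,6,7,8,9,10}  (accept∈set)
'c' @ 3: {1,2,4,9,11}  (accept∈set)
'c' @ 4: {}  — state set empty
end set {} — state 1 not in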